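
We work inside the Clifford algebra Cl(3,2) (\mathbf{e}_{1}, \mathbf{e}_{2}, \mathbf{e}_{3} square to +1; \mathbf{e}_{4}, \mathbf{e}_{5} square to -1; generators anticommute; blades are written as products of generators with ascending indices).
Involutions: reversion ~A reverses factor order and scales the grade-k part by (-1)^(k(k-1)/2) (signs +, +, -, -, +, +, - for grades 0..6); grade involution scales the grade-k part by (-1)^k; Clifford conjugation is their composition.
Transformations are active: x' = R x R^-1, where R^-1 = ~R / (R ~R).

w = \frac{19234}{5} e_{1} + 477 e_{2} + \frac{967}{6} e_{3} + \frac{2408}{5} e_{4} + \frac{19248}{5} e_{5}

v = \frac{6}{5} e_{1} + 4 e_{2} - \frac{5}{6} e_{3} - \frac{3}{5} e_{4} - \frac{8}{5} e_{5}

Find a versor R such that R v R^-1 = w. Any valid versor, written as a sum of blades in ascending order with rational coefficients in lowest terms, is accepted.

Reasoning: v^2 = w^2 = \frac{13693}{900} since conjugation preserves the quadratic form; R = v + w = 3848 e_{1} + 481 e_{2} + \frac{481}{3} e_{3} + 481 e_{4} + 3848 e_{5} is then valid when invertible, keeping its own part and reversing (v - w)/2.
Answer: 3848 e_{1} + 481 e_{2} + \frac{481}{3} e_{3} + 481 e_{4} + 3848 e_{5}


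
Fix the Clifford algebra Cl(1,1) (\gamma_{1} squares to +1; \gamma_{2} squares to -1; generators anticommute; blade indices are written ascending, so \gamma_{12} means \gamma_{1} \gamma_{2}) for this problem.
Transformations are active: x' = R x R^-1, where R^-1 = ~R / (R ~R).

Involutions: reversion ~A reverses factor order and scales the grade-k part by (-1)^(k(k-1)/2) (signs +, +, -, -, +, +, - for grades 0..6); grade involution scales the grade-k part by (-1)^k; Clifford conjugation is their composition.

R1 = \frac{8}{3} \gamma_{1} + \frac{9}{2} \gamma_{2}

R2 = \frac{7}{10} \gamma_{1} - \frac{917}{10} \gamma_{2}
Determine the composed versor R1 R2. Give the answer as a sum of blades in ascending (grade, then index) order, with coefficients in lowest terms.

Distribute over the terms of R1 (each basis-blade product reordered to ascending indices, repeated generators contracted through their squares):
(\frac{8}{3} \gamma_{1}) R2 = \frac{28}{15} - \frac{3668}{15} \gamma_{12}
(\frac{9}{2} \gamma_{2}) R2 = \frac{8253}{20} - \frac{63}{20} \gamma_{12}
Summing the partial products and collecting blades:
Answer: \frac{24871}{60} - \frac{14861}{60} \gamma_{12}


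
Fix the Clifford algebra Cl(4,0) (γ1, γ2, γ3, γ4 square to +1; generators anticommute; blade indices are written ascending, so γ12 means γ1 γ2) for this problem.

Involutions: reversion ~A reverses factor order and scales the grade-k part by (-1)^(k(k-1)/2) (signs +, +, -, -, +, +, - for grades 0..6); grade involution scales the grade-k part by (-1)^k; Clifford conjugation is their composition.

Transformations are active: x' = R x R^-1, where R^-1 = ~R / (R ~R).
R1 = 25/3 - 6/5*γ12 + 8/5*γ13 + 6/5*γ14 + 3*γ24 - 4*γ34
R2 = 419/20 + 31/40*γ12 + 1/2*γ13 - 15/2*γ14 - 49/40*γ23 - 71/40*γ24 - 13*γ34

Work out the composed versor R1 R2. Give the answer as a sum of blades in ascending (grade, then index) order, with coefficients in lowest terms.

Distribute over the terms of R1 (each basis-blade product reordered to ascending indices, repeated generators contracted through their squares):
(25/3) R2 = 2095/12 + 155/24*γ12 + 25/6*γ13 - 125/2*γ14 - 245/24*γ23 - 355/24*γ24 - 325/3*γ34
(-6/5*γ12) R2 = 93/100 - 1257/50*γ12 + 147/100*γ13 + 213/100*γ14 + 3/5*γ23 - 9*γ24 + 78/5*γ1234
(8/5*γ13) R2 = -4/5 + 49/25*γ12 + 838/25*γ13 - 104/5*γ14 + 31/25*γ23 + 12*γ34 + 71/25*γ1234
(6/5*γ14) R2 = 9 + 213/100*γ12 + 78/5*γ13 + 1257/50*γ14 + 93/100*γ24 + 3/5*γ34 - 147/100*γ1234
(3*γ24) R2 = 213/40 - 45/2*γ12 - 93/40*γ14 + 39*γ23 + 1257/20*γ24 - 147/40*γ34 - 3/2*γ1234
(-4*γ34) R2 = -52 + 30*γ13 + 2*γ14 + 71/10*γ23 - 49/10*γ24 - 419/5*γ34 - 31/10*γ1234
Summing the partial products and collecting blades:
Answer: 82223/600 - 4451/120*γ12 + 25427/300*γ13 - 11271/200*γ14 + 22639/600*γ23 + 21053/600*γ24 - 4397/24*γ34 + 1237/100*γ1234


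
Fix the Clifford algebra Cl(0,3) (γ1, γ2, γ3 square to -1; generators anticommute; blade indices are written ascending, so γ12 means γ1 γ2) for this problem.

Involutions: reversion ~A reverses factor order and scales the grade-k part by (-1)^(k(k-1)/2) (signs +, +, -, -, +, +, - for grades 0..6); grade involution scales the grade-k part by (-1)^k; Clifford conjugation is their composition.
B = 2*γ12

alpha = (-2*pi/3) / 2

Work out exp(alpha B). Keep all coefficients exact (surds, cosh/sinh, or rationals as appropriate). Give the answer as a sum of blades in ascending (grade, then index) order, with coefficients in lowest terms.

B^2 = (2)^2*(γ12)^2 = 4*(-1) = -4 (a basis 2-blade squares to minus the product of its generators' squares).
B^2 = -4 — circular case — the even/odd split gives cos and sin: l = 2, alpha*l = -2*pi/3, so exp(alpha B) = cos(-2*pi/3) + (sin(-2*pi/3)/2)*B = -1/2 + (-sqrt(3)/4)*B.
Answer: -1/2 - sqrt(3)/2*γ12


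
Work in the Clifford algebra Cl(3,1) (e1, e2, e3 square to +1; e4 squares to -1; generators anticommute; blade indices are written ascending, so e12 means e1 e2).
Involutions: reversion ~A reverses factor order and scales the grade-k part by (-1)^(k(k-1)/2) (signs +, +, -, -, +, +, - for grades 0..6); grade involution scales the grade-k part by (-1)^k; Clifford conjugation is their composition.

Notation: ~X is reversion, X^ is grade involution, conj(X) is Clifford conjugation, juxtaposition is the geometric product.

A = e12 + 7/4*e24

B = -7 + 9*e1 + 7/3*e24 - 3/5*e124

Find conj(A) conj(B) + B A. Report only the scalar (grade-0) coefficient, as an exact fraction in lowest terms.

first term: 49/12 + 21/20*e1 - 9*e2 - 3/5*e4 + 7*e12 + 7/3*e14 + 49/4*e24 + 63/4*e124
second term: 49/12 - 21/20*e1 + 9*e2 + 3/5*e4 - 7*e12 - 7/3*e14 - 49/4*e24 + 63/4*e124
Answer: 49/6


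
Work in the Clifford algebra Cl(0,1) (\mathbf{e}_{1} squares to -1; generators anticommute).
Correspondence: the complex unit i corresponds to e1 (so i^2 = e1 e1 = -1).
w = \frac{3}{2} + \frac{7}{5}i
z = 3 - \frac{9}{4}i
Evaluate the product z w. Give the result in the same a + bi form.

In blades: z = 3 - \frac{9}{4} e_{1}, w = \frac{3}{2} + \frac{7}{5} e_{1}.
Distribute z over w term by term (generator squares from the signature, products reordered to ascending indices): (3)*w = \frac{9}{2} + \frac{21}{5} e_{1}; (-\frac{9}{4} e_{1})*w = \frac{63}{20} - \frac{27}{8} e_{1}.
Sum: \frac{153}{20} + \frac{33}{40} e_{1}; translating back through the correspondence:
Answer: \frac{153}{20} + \frac{33}{40}i


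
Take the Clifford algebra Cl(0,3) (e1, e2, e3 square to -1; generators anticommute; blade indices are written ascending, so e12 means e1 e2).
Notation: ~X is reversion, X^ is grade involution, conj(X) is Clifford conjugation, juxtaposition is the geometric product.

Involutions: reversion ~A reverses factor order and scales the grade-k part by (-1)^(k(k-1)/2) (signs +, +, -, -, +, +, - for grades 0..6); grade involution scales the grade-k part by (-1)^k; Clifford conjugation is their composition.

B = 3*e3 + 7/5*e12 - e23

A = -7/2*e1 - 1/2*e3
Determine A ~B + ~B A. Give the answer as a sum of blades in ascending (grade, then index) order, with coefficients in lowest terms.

first term: 3/2 - 27/5*e2 - 21/2*e13 - 14/5*e123
second term: 3/2 + 27/5*e2 + 21/2*e13 - 14/5*e123
Answer: 3 - 28/5*e123


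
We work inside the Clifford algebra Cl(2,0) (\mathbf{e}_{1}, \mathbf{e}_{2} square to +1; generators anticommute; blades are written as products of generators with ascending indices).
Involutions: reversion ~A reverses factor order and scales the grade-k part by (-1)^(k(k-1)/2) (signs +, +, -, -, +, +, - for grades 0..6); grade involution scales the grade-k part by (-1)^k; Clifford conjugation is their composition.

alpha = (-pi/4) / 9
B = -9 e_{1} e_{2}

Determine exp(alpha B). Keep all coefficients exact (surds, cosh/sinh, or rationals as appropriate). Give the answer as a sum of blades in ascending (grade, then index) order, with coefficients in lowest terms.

B^2 = (-9)^2*(e_{1} e_{2})^2 = 81*(-1) = -81 (a basis 2-blade squares to minus the product of its generators' squares).
B^2 = -81 — since the square is negative, the closed form is circular: l = 9, alpha*l = - \frac{\pi}{4}, so exp(alpha B) = cos(- \frac{\pi}{4}) + (sin(- \frac{\pi}{4})/9)*B = \frac{\sqrt{2}}{2} + (- \frac{\sqrt{2}}{18})*B.
Answer: \frac{\sqrt{2}}{2} + \frac{\sqrt{2}}{2} e_{1} e_{2}


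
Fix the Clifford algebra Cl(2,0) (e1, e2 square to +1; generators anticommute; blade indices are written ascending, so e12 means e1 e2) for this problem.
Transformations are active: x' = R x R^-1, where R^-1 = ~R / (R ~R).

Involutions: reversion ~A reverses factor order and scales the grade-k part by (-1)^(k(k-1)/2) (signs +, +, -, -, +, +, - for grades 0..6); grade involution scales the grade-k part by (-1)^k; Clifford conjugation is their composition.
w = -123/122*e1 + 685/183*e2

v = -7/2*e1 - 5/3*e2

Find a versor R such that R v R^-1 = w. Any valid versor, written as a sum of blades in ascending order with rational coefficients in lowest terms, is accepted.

Reasoning: v^2 = w^2 = 541/36 since conjugation preserves the quadratic form; R = v + w = -275/61*e1 + 380/183*e2 is then valid when invertible, keeping its own part and reversing (v - w)/2.
Answer: -275/61*e1 + 380/183*e2


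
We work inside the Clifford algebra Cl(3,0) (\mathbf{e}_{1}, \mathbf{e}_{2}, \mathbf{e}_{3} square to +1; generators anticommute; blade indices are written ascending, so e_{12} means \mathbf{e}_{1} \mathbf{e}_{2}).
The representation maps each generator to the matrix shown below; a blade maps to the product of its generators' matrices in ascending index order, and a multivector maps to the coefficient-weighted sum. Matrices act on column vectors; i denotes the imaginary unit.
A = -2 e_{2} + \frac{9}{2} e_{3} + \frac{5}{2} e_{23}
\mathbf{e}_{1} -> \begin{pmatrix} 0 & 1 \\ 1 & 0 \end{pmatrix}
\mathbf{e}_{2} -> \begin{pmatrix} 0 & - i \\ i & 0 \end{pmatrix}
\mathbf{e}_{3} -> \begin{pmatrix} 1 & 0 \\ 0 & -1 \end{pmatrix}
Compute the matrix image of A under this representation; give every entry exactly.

Bivector images (products of the table entries): rho(e_{23}) = rho(\mathbf{e}_{2})rho(\mathbf{e}_{3}) = \begin{pmatrix} 0 & i \\ i & 0 \end{pmatrix}.
M = (-2)*rho(e_{2}) + (\frac{9}{2})*rho(e_{3}) + (\frac{5}{2})*rho(e_{23}), summed entrywise:
Answer: \begin{pmatrix} \frac{9}{2} & \frac{9 i}{2} \\ \frac{i}{2} & - \frac{9}{2} \end{pmatrix}


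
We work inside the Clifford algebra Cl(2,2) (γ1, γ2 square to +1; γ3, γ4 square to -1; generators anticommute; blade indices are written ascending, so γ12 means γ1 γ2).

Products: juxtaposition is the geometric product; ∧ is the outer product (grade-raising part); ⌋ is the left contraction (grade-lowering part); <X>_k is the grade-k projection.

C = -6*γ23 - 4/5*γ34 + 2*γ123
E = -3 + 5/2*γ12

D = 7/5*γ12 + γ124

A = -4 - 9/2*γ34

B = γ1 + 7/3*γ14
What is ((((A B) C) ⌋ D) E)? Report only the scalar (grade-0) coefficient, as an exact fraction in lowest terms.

step 1: -4*γ1 + 21/2*γ13 - 28/3*γ14 - 9/2*γ134
step 2: -18/5*γ1 - 21*γ2 - 63*γ12 + 112/15*γ13 + 42/5*γ14 - 8*γ23 - 9*γ24 + 24*γ123 + 27*γ124 + 16/5*γ134 + 56/3*γ234 + 56*γ1234
step 3: 576/5 + 102/5*γ1 - 336/25*γ2 + 63*γ4 + 21*γ14 - 18/5*γ24
step 4: -1728/5 - 138/5*γ1 + 2283/25*γ2 - 189*γ4 + 288*γ12 - 54*γ14 + 633/10*γ24 + 315/2*γ124
Answer: -1728/5


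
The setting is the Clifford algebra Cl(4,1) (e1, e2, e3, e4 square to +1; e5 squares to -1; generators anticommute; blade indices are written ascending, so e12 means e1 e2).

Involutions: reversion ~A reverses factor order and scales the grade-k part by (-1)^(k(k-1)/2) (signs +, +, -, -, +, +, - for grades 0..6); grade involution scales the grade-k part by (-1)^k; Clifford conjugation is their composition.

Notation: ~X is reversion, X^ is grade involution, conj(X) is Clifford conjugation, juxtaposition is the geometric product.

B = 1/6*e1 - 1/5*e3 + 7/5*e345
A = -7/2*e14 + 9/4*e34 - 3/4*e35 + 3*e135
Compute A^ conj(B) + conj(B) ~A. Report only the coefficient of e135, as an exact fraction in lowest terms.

first term: 1/60*e4 - 3*e5 + 21/5*e14 + 3/5*e15 + 1/2*e35 + 13/40*e134 + 201/40*e135
second term: -25/12*e4 + 33/10*e5 - 21/5*e14 + 3/5*e15 + 1/2*e35 - 13/40*e134 + 191/40*e135
Answer: 49/5


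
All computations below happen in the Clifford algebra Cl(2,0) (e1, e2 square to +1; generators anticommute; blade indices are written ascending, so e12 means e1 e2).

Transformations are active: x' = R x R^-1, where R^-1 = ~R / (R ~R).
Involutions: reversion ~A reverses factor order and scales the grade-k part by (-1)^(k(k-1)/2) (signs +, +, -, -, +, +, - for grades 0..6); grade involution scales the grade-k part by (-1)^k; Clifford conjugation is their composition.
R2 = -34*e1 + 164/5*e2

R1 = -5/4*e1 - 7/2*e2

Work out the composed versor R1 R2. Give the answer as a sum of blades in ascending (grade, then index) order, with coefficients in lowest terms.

Distribute over the terms of R1 (each basis-blade product reordered to ascending indices, repeated generators contracted through their squares):
(-5/4*e1) R2 = 85/2 - 41*e12
(-7/2*e2) R2 = -574/5 - 119*e12
Summing the partial products and collecting blades:
Answer: -723/10 - 160*e12


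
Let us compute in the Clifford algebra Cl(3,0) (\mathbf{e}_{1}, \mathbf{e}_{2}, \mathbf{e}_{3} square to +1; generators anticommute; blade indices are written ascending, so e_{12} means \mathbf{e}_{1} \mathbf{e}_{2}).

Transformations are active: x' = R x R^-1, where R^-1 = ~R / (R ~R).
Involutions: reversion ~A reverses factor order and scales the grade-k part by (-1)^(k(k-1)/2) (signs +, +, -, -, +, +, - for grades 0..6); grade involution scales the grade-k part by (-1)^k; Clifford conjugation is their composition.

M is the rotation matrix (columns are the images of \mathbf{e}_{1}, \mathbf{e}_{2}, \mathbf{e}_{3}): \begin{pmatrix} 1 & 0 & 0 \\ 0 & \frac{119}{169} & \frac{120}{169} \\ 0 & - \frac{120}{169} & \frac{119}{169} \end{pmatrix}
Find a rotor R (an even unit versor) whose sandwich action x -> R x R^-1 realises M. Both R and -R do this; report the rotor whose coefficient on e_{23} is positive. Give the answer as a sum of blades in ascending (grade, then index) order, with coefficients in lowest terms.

Method: write R = a + b12*e_{12} + b13*e_{13} + b23*e_{23} with a^2 + b12^2 + b13^2 + b23^2 = 1 (so R^-1 = ~R). Expanding the columns R e_j ~R gives tr M = 4a^2 - 1 and, from the antisymmetric part, M21 - M12 = -4a*b12, M13 - M31 = 4a*b13, M32 - M23 = -4a*b23.
Here tr M = \frac{407}{169}, so a^2 = (1 + tr M)/4 = \frac{144}{169} and a = ±\frac{12}{13}. Taking a = \frac{12}{13}: M21 - M12 = 0, M13 - M31 = 0, M32 - M23 = -\frac{240}{169}, giving b12 = 0, b13 = 0, b23 = \frac{5}{13}, i.e. R = \frac{12}{13} + \frac{5}{13} e_{23}.
Its e_{23} coefficient is already positive.
Answer: \frac{12}{13} + \frac{5}{13} e_{23}. Sheet selection: the two-to-one cover makes ±R indistinguishable at the matrix level (trace \frac{407}{169}), so uniqueness comes from the required sign on e_{23}.


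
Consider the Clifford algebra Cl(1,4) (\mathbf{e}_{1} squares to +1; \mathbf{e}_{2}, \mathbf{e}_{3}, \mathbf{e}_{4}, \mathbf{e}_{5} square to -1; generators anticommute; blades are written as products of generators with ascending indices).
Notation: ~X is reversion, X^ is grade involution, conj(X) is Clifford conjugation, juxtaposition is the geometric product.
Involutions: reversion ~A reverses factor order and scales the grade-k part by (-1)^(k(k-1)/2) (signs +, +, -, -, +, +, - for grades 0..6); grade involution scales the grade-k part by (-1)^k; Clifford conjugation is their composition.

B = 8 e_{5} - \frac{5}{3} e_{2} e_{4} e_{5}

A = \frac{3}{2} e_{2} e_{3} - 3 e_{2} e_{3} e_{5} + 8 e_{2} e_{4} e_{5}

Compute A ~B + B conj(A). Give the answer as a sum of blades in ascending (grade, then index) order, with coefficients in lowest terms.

first term: \frac{40}{3} + 24 e_{2} e_{3} - 64 e_{2} e_{4} + 5 e_{3} e_{4} + 12 e_{2} e_{3} e_{5} + \frac{5}{2} e_{3} e_{4} e_{5}
second term: -\frac{40}{3} + 24 e_{2} e_{3} - 64 e_{2} e_{4} + 5 e_{3} e_{4} - 12 e_{2} e_{3} e_{5} - \frac{5}{2} e_{3} e_{4} e_{5}
Answer: 48 e_{2} e_{3} - 128 e_{2} e_{4} + 10 e_{3} e_{4}


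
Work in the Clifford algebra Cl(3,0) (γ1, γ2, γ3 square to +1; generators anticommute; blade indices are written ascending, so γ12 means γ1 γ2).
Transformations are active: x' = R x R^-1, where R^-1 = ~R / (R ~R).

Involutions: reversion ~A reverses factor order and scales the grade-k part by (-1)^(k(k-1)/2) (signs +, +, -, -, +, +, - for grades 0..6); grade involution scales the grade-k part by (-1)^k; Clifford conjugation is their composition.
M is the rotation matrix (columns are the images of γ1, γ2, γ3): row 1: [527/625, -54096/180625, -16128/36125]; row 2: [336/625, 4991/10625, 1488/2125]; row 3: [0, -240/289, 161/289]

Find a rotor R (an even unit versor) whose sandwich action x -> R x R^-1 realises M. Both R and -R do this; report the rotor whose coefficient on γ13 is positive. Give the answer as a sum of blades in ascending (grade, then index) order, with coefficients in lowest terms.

Method: write R = a + b12*γ12 + b13*γ13 + b23*γ23 with a^2 + b12^2 + b13^2 + b23^2 = 1 (so R^-1 = ~R). Expanding the columns R e_j ~R gives tr M = 4a^2 - 1 and, from the antisymmetric part, M21 - M12 = -4a*b12, M13 - M31 = 4a*b13, M32 - M23 = -4a*b23.
Here tr M = 13511/7225, so a^2 = (1 + tr M)/4 = 5184/7225 and a = ±72/85. Taking a = 72/85: M21 - M12 = 6048/7225, M13 - M31 = -16128/36125, M32 - M23 = -55296/36125, giving b12 = -21/85, b13 = -56/425, b23 = 192/425, i.e. R = 72/85 - 21/85*γ12 - 56/425*γ13 + 192/425*γ23.
Its γ13 coefficient is negative, so report the other preimage -R.
Answer: -72/85 + 21/85*γ12 + 56/425*γ13 - 192/425*γ23. Key observation: the double cover Spin(3) -> SO(3) sends R and -R to the same matrix (trace 13511/7225 here), so the stated sign of the γ13 coefficient is what selects one sheet.


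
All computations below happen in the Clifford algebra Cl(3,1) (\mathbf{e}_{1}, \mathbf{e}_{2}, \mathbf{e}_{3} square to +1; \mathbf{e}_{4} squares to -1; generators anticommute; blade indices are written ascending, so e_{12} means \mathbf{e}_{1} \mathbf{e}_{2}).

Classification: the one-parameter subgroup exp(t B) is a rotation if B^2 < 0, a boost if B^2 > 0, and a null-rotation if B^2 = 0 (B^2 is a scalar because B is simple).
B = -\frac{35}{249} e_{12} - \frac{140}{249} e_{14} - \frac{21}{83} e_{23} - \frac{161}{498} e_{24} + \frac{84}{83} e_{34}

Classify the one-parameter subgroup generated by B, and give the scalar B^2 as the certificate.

B^2 term by term: the squares give (-\frac{35}{249})^2*(e_{12})^2 + (-\frac{140}{249})^2*(e_{14})^2 + (-\frac{21}{83})^2*(e_{23})^2 + (-\frac{161}{498})^2*(e_{24})^2 + (\frac{84}{83})^2*(e_{34})^2 = \frac{1225}{62001}*(-1) + \frac{19600}{62001}*(+1) + \frac{441}{6889}*(-1) + \frac{25921}{248004}*(+1) + \frac{7056}{6889}*(+1) = \frac{49}{36} (each basis 2-blade squares to minus the product of its generators' squares); cross terms between blades sharing an index anticommute and cancel; the commuting (index-disjoint) pairs give grade-4 terms 2*c*c'*(blade product), which cancel blade by blade — e_{1234}: -\frac{1960}{6889} + \frac{1960}{6889} = 0 — confirming B is simple. So B^2 = \frac{49}{36}.
Answer: boost, certificate B^2 = \frac{49}{36}. Certificate logic: \frac{49}{36} is a conjugation-invariant scalar, so its sign fixes rotation versus boost versus null-rotation outright.


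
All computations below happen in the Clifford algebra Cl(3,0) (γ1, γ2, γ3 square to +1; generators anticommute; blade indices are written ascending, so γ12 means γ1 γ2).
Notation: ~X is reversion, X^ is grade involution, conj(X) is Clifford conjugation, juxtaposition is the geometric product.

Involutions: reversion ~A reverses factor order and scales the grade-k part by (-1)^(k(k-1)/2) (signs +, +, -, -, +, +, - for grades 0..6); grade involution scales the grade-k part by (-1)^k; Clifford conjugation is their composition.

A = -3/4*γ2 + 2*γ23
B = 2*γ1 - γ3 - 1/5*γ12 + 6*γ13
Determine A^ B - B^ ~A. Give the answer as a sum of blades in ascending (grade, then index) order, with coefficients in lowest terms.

first term: 3/20*γ1 - 2*γ2 + 21/2*γ12 + 2/5*γ13 - 3/4*γ23 - 1/2*γ123
second term: 3/20*γ1 + 2*γ2 + 27/2*γ12 + 2/5*γ13 + 3/4*γ23 + 17/2*γ123
Answer: -4*γ2 - 3*γ12 - 3/2*γ23 - 9*γ123


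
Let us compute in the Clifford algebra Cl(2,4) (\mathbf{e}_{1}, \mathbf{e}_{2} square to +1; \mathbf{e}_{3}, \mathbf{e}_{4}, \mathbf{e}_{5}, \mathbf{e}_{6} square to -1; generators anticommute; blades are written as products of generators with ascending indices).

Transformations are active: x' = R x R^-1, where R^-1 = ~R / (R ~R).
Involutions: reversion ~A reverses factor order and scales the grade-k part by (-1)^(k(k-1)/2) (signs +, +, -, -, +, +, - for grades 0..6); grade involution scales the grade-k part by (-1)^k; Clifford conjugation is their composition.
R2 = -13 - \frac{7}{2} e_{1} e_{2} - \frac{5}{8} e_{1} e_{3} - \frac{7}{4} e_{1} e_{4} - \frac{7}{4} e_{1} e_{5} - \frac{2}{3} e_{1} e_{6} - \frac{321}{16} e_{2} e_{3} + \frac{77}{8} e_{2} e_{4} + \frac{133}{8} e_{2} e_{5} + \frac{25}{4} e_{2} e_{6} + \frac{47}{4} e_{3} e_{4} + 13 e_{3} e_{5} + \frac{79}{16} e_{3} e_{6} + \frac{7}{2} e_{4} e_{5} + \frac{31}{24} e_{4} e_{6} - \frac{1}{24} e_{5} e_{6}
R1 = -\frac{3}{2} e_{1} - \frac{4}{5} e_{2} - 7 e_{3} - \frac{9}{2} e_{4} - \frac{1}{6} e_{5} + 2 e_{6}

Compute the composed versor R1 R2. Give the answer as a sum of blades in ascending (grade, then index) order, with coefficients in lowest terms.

Distribute over the terms of R1 (each basis-blade product reordered to ascending indices, repeated generators contracted through their squares):
(-\frac{3}{2} e_{1}) R2 = \frac{39}{2} e_{1} + \frac{21}{4} e_{2} + \frac{15}{16} e_{3} + \frac{21}{8} e_{4} + \frac{21}{8} e_{5} + e_{6} + \frac{963}{32} e_{1} e_{2} e_{3} - \frac{231}{16} e_{1} e_{2} e_{4} - \frac{399}{16} e_{1} e_{2} e_{5} - \frac{75}{8} e_{1} e_{2} e_{6} - \frac{141}{8} e_{1} e_{3} e_{4} - \frac{39}{2} e_{1} e_{3} e_{5} - \frac{237}{32} e_{1} e_{3} e_{6} - \frac{21}{4} e_{1} e_{4} e_{5} - \frac{31}{16} e_{1} e_{4} e_{6} + \frac{1}{16} e_{1} e_{5} e_{6}
(-\frac{4}{5} e_{2}) R2 = -\frac{14}{5} e_{1} + \frac{52}{5} e_{2} + \frac{321}{20} e_{3} - \frac{77}{10} e_{4} - \frac{133}{10} e_{5} - 5 e_{6} - \frac{1}{2} e_{1} e_{2} e_{3} - \frac{7}{5} e_{1} e_{2} e_{4} - \frac{7}{5} e_{1} e_{2} e_{5} - \frac{8}{15} e_{1} e_{2} e_{6} - \frac{47}{5} e_{2} e_{3} e_{4} - \frac{52}{5} e_{2} e_{3} e_{5} - \frac{79}{20} e_{2} e_{3} e_{6} - \frac{14}{5} e_{2} e_{4} e_{5} - \frac{31}{30} e_{2} e_{4} e_{6} + \frac{1}{30} e_{2} e_{5} e_{6}
(-7 e_{3}) R2 = \frac{35}{8} e_{1} + \frac{2247}{16} e_{2} + 91 e_{3} + \frac{329}{4} e_{4} + 91 e_{5} + \frac{553}{16} e_{6} + \frac{49}{2} e_{1} e_{2} e_{3} - \frac{49}{4} e_{1} e_{3} e_{4} - \frac{49}{4} e_{1} e_{3} e_{5} - \frac{14}{3} e_{1} e_{3} e_{6} + \frac{539}{8} e_{2} e_{3} e_{4} + \frac{931}{8} e_{2} e_{3} e_{5} + \frac{175}{4} e_{2} e_{3} e_{6} - \frac{49}{2} e_{3} e_{4} e_{5} - \frac{217}{24} e_{3} e_{4} e_{6} + \frac{7}{24} e_{3} e_{5} e_{6}
(-\frac{9}{2} e_{4}) R2 = \frac{63}{8} e_{1} - \frac{693}{16} e_{2} - \frac{423}{8} e_{3} + \frac{117}{2} e_{4} + \frac{63}{4} e_{5} + \frac{93}{16} e_{6} + \frac{63}{4} e_{1} e_{2} e_{4} + \frac{45}{16} e_{1} e_{3} e_{4} - \frac{63}{8} e_{1} e_{4} e_{5} - 3 e_{1} e_{4} e_{6} + \frac{2889}{32} e_{2} e_{3} e_{4} + \frac{1197}{16} e_{2} e_{4} e_{5} + \frac{225}{8} e_{2} e_{4} e_{6} + \frac{117}{2} e_{3} e_{4} e_{5} + \frac{711}{32} e_{3} e_{4} e_{6} + \frac{3}{16} e_{4} e_{5} e_{6}
(-\frac{1}{6} e_{5}) R2 = \frac{7}{24} e_{1} - \frac{133}{48} e_{2} - \frac{13}{6} e_{3} - \frac{7}{12} e_{4} + \frac{13}{6} e_{5} - \frac{1}{144} e_{6} + \frac{7}{12} e_{1} e_{2} e_{5} + \frac{5}{48} e_{1} e_{3} e_{5} + \frac{7}{24} e_{1} e_{4} e_{5} - \frac{1}{9} e_{1} e_{5} e_{6} + \frac{107}{32} e_{2} e_{3} e_{5} - \frac{77}{48} e_{2} e_{4} e_{5} + \frac{25}{24} e_{2} e_{5} e_{6} - \frac{47}{24} e_{3} e_{4} e_{5} + \frac{79}{96} e_{3} e_{5} e_{6} + \frac{31}{144} e_{4} e_{5} e_{6}
(2 e_{6}) R2 = -\frac{4}{3} e_{1} + \frac{25}{2} e_{2} + \frac{79}{8} e_{3} + \frac{31}{12} e_{4} - \frac{1}{12} e_{5} - 26 e_{6} - 7 e_{1} e_{2} e_{6} - \frac{5}{4} e_{1} e_{3} e_{6} - \frac{7}{2} e_{1} e_{4} e_{6} - \frac{7}{2} e_{1} e_{5} e_{6} - \frac{321}{8} e_{2} e_{3} e_{6} + \frac{77}{4} e_{2} e_{4} e_{6} + \frac{133}{4} e_{2} e_{5} e_{6} + \frac{47}{2} e_{3} e_{4} e_{6} + 26 e_{3} e_{5} e_{6} + 7 e_{4} e_{5} e_{6}
Summing the partial products and collecting blades:
Answer: \frac{3349}{120} e_{1} + \frac{29401}{240} e_{2} + \frac{15077}{240} e_{3} + \frac{5507}{40} e_{4} + \frac{11779}{120} e_{5} + \frac{1493}{144} e_{6} + \frac{1731}{32} e_{1} e_{2} e_{3} - \frac{7}{80} e_{1} e_{2} e_{4} - \frac{6181}{240} e_{1} e_{2} e_{5} - \frac{2029}{120} e_{1} e_{2} e_{6} - \frac{433}{16} e_{1} e_{3} e_{4} - \frac{1519}{48} e_{1} e_{3} e_{5} - \frac{1279}{96} e_{1} e_{3} e_{6} - \frac{77}{6} e_{1} e_{4} e_{5} - \frac{135}{16} e_{1} e_{4} e_{6} - \frac{511}{144} e_{1} e_{5} e_{6} + \frac{23721}{160} e_{2} e_{3} e_{4} + \frac{17491}{160} e_{2} e_{3} e_{5} - \frac{13}{40} e_{2} e_{3} e_{6} + \frac{8449}{120} e_{2} e_{4} e_{5} + \frac{5561}{120} e_{2} e_{4} e_{6} + \frac{1373}{40} e_{2} e_{5} e_{6} + \frac{769}{24} e_{3} e_{4} e_{5} + \frac{3521}{96} e_{3} e_{4} e_{6} + \frac{2603}{96} e_{3} e_{5} e_{6} + \frac{533}{72} e_{4} e_{5} e_{6}


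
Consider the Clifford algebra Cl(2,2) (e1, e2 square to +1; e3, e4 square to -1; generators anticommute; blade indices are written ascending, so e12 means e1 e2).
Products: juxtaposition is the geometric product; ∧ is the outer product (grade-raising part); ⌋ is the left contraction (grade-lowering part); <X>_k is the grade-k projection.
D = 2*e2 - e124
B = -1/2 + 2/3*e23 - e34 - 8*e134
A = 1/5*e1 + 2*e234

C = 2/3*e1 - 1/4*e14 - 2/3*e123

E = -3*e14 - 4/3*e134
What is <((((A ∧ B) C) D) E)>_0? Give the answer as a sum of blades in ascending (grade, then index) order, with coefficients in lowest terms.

step 1: -1/10*e1 + 2/15*e123 - 1/5*e134 - e234
step 2: -7/45 - 1/20*e3 + 1/40*e4 - 2/3*e14 + 7/45*e23 + 2/15*e24 - 2/15*e34 + 1/4*e123 - 1/30*e234 + 2/3*e1234
step 3: -2/15*e1 - 44/45*e2 - 44/45*e3 - 4/15*e4 + 1/40*e12 - 7/15*e13 + 1/10*e23 - 1/20*e24 + 11/60*e34 - 2/15*e123 + 67/45*e124 + 67/45*e134 - 4/15*e234 + 1/20*e1234
step 4: 268/135 + 47/45*e1 + 22/5*e2 + 67/15*e3 + 46/45*e4 + 37/180*e12 + 7/36*e13 + 176/135*e14 - 1153/540*e23 - 37/360*e24 - 11/9*e34 + 13/15*e123 - 14/5*e124 - 44/15*e134 + 13/30*e234 - 433/270*e1234
step 5: 268/135
Answer: 268/135


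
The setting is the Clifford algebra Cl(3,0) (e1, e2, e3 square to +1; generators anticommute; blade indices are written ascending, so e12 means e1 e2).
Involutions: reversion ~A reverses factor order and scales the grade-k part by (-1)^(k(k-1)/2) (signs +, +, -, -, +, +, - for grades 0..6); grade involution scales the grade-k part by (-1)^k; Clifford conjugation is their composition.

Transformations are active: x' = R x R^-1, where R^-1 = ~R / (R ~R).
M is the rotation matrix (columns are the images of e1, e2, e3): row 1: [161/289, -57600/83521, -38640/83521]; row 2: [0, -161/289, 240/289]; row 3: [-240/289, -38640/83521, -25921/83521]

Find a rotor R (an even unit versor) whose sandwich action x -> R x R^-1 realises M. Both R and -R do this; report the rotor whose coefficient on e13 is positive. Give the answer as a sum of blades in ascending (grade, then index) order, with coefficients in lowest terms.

Method: write R = a + b12*e12 + b13*e13 + b23*e23 with a^2 + b12^2 + b13^2 + b23^2 = 1 (so R^-1 = ~R). Expanding the columns R e_j ~R gives tr M = 4a^2 - 1 and, from the antisymmetric part, M21 - M12 = -4a*b12, M13 - M31 = 4a*b13, M32 - M23 = -4a*b23.
Here tr M = -25921/83521, so a^2 = (1 + tr M)/4 = 14400/83521 and a = ±120/289. Taking a = 120/289: M21 - M12 = 57600/83521, M13 - M31 = 30720/83521, M32 - M23 = -108000/83521, giving b12 = -120/289, b13 = 64/289, b23 = 225/289, i.e. R = 120/289 - 120/289*e12 + 64/289*e13 + 225/289*e23.
Its e13 coefficient is already positive.
Answer: 120/289 - 120/289*e12 + 64/289*e13 + 225/289*e23. Note: both R and -R realise this M (trace -25921/83521); the covering map identifies them, and the e13-coefficient sign is the tie-breaker.


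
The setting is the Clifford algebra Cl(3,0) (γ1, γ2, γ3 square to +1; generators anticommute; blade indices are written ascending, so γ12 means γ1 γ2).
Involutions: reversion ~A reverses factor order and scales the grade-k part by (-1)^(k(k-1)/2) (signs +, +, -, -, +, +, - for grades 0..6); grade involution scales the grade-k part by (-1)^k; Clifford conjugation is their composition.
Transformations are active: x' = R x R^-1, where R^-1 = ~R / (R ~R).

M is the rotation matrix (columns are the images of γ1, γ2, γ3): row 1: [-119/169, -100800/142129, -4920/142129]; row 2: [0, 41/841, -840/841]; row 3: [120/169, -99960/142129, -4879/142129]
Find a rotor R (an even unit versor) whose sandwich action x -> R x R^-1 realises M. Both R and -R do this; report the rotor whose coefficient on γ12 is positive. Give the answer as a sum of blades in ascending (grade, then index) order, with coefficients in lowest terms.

Method: write R = a + b12*γ12 + b13*γ13 + b23*γ23 with a^2 + b12^2 + b13^2 + b23^2 = 1 (so R^-1 = ~R). Expanding the columns R e_j ~R gives tr M = 4a^2 - 1 and, from the antisymmetric part, M21 - M12 = -4a*b12, M13 - M31 = 4a*b13, M32 - M23 = -4a*b23.
Here tr M = -98029/142129, so a^2 = (1 + tr M)/4 = 11025/142129 and a = ±105/377. Taking a = 105/377: M21 - M12 = 100800/142129, M13 - M31 = -105840/142129, M32 - M23 = 42000/142129, giving b12 = -240/377, b13 = -252/377, b23 = -100/377, i.e. R = 105/377 - 240/377*γ12 - 252/377*γ13 - 100/377*γ23.
Its γ12 coefficient is negative, so report the other preimage -R.
Answer: -105/377 + 240/377*γ12 + 252/377*γ13 + 100/377*γ23. Why the constraint matters: R and -R act identically through the sandwich — M has trace -98029/142129 either way — so only the sign condition on γ12 picks one of the two preimages.


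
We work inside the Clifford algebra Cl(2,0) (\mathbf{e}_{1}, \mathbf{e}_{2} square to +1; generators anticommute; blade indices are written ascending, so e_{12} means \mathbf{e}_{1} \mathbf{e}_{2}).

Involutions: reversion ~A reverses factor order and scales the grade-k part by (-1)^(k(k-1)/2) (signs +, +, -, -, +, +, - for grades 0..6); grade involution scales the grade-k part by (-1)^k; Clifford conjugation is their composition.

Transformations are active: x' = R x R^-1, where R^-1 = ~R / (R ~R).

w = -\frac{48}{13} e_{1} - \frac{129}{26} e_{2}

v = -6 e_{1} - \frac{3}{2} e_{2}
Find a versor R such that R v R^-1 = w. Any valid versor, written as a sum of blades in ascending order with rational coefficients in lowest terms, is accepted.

Here q(v) = q(w) = \frac{153}{4}; the classical choice R = v + w = -\frac{126}{13} e_{1} - \frac{84}{13} e_{2} then realises v -> w under the sandwich.
Answer: -\frac{126}{13} e_{1} - \frac{84}{13} e_{2}


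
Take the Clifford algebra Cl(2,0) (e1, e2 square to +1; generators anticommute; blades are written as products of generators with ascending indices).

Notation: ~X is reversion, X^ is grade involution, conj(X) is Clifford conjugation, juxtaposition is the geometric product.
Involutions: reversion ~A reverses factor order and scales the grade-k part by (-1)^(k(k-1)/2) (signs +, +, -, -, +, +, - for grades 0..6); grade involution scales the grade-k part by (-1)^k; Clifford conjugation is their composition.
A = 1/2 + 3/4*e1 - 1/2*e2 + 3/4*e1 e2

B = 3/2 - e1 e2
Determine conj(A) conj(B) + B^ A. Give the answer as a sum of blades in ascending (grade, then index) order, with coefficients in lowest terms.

first term: 3/2 - 13/8*e1 - 5/8*e1 e2
second term: 3/2 + 13/8*e1 + 5/8*e1 e2
Answer: 3


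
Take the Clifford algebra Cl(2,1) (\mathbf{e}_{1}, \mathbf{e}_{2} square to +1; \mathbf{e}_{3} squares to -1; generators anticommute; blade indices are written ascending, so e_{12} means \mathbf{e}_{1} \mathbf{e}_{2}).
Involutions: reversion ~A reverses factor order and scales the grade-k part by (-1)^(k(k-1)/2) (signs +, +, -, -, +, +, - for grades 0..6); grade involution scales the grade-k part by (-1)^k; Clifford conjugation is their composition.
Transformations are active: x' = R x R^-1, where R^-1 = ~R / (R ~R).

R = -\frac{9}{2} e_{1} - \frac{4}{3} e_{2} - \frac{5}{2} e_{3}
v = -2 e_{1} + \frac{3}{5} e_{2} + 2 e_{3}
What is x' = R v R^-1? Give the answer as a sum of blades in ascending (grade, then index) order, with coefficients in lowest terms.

~R = -\frac{9}{2} e_{1} - \frac{4}{3} e_{2} - \frac{5}{2} e_{3}, and R ~R = \frac{142}{9}, so R^-1 = ~R / (\frac{142}{9}).
R v = \frac{66}{5} - \frac{161}{30} e_{12} - 14 e_{13} - \frac{7}{6} e_{23}
Answer: -\frac{1963}{355} e_{1} - \frac{201}{71} e_{2} - \frac{439}{71} e_{3}


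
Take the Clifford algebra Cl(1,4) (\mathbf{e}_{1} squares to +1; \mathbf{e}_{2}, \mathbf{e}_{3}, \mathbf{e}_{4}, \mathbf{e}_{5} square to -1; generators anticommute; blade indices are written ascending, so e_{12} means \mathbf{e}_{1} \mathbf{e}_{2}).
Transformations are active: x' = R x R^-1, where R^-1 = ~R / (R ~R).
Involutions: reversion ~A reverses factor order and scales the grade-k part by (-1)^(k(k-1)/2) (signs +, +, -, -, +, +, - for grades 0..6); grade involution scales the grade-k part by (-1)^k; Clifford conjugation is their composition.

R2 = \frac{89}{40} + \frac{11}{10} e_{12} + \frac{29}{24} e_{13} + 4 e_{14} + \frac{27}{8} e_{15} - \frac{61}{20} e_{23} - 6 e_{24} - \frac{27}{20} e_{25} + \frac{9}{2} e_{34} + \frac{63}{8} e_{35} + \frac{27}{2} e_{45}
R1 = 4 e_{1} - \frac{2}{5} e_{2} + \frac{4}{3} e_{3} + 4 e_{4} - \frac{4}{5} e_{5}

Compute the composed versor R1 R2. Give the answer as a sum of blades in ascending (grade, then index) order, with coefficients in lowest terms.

Distribute over the terms of R1 (each basis-blade product reordered to ascending indices, repeated generators contracted through their squares):
(4 e_{1}) R2 = \frac{89}{10} e_{1} + \frac{22}{5} e_{2} + \frac{29}{6} e_{3} + 16 e_{4} + \frac{27}{2} e_{5} - \frac{61}{5} e_{123} - 24 e_{124} - \frac{27}{5} e_{125} + 18 e_{134} + \frac{63}{2} e_{135} + 54 e_{145}
(-\frac{2}{5} e_{2}) R2 = -\frac{11}{25} e_{1} - \frac{89}{100} e_{2} - \frac{61}{50} e_{3} - \frac{12}{5} e_{4} - \frac{27}{50} e_{5} + \frac{29}{60} e_{123} + \frac{8}{5} e_{124} + \frac{27}{20} e_{125} - \frac{9}{5} e_{234} - \frac{63}{20} e_{235} - \frac{27}{5} e_{245}
(\frac{4}{3} e_{3}) R2 = \frac{29}{18} e_{1} - \frac{61}{15} e_{2} + \frac{89}{30} e_{3} - 6 e_{4} - \frac{21}{2} e_{5} + \frac{22}{15} e_{123} - \frac{16}{3} e_{134} - \frac{9}{2} e_{135} + 8 e_{234} + \frac{9}{5} e_{235} + 18 e_{345}
(4 e_{4}) R2 = 16 e_{1} - 24 e_{2} + 18 e_{3} + \frac{89}{10} e_{4} - 54 e_{5} + \frac{22}{5} e_{124} + \frac{29}{6} e_{134} - \frac{27}{2} e_{145} - \frac{61}{5} e_{234} + \frac{27}{5} e_{245} - \frac{63}{2} e_{345}
(-\frac{4}{5} e_{5}) R2 = -\frac{27}{10} e_{1} + \frac{27}{25} e_{2} - \frac{63}{10} e_{3} - \frac{54}{5} e_{4} - \frac{89}{50} e_{5} - \frac{22}{25} e_{125} - \frac{29}{30} e_{135} - \frac{16}{5} e_{145} + \frac{61}{25} e_{235} + \frac{24}{5} e_{245} - \frac{18}{5} e_{345}
Summing the partial products and collecting blades:
Answer: \frac{10517}{450} e_{1} - \frac{7043}{300} e_{2} + \frac{457}{25} e_{3} + \frac{57}{10} e_{4} - \frac{1333}{25} e_{5} - \frac{41}{4} e_{123} - 18 e_{124} - \frac{493}{100} e_{125} + \frac{35}{2} e_{134} + \frac{781}{30} e_{135} + \frac{373}{10} e_{145} - 6 e_{234} + \frac{109}{100} e_{235} + \frac{24}{5} e_{245} - \frac{171}{10} e_{345}


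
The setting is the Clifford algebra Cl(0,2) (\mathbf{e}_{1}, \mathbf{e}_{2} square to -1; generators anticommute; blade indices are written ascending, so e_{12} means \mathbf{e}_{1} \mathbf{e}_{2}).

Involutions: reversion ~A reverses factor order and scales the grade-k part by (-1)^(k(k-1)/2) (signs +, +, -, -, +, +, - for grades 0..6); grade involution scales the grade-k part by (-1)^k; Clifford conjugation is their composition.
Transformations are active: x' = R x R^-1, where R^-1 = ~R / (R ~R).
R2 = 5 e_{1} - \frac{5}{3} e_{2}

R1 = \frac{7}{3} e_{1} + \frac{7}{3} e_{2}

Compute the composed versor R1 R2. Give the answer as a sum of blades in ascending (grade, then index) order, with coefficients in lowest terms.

Distribute over the terms of R1 (each basis-blade product reordered to ascending indices, repeated generators contracted through their squares):
(\frac{7}{3} e_{1}) R2 = -\frac{35}{3} - \frac{35}{9} e_{12}
(\frac{7}{3} e_{2}) R2 = \frac{35}{9} - \frac{35}{3} e_{12}
Summing the partial products and collecting blades:
Answer: -\frac{70}{9} - \frac{140}{9} e_{12}


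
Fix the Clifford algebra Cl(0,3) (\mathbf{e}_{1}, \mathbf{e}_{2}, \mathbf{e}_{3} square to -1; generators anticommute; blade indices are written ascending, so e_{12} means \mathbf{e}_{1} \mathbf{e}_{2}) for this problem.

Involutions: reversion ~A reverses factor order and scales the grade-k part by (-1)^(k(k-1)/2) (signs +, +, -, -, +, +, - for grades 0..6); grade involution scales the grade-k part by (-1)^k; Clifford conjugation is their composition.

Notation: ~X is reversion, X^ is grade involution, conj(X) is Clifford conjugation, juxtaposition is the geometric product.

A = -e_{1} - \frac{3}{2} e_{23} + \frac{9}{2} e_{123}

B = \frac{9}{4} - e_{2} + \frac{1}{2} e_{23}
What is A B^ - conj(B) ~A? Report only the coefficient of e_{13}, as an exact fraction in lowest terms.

first term: \frac{3}{4} - \frac{9}{2} e_{1} - \frac{3}{2} e_{3} - e_{12} + \frac{9}{2} e_{13} - \frac{27}{8} e_{23} + \frac{77}{8} e_{123}
second term: \frac{3}{4} - \frac{9}{2} e_{1} - \frac{3}{2} e_{3} + e_{12} - \frac{9}{2} e_{13} + \frac{27}{8} e_{23} - \frac{77}{8} e_{123}
Answer: 9


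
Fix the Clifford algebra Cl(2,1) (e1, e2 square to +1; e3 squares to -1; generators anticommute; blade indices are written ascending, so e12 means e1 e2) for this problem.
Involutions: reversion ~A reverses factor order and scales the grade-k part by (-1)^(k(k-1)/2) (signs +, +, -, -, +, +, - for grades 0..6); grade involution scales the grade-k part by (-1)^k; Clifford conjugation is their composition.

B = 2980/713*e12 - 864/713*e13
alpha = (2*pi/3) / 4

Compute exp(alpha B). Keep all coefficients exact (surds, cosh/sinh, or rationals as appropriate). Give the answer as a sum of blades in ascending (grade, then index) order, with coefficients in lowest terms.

B^2 term by term: the squares give (2980/713)^2*(e12)^2 + (-864/713)^2*(e13)^2 = 8880400/508369*(-1) + 746496/508369*(+1) = -16 (each basis 2-blade squares to minus the product of its generators' squares); cross terms between blades sharing an index anticommute and cancel. So B^2 = -16.
B^2 = -16 — circular case — the even/odd split gives cos and sin: l = 4, alpha*l = 2*pi/3, so exp(alpha B) = cos(2*pi/3) + (sin(2*pi/3)/4)*B = -1/2 + (sqrt(3)/8)*B.
Answer: -1/2 + 745*sqrt(3)/1426*e12 - 108*sqrt(3)/713*e13


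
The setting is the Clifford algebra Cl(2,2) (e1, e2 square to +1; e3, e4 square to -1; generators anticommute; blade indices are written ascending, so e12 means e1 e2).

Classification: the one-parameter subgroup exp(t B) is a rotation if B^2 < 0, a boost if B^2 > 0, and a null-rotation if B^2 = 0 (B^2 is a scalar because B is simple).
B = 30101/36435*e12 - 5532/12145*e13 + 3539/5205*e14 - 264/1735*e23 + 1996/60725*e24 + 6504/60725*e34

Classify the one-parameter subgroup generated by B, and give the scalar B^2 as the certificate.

B^2 term by term: the squares give (30101/36435)^2*(e12)^2 + (-5532/12145)^2*(e13)^2 + (3539/5205)^2*(e14)^2 + (-264/1735)^2*(e23)^2 + (1996/60725)^2*(e24)^2 + (6504/60725)^2*(e34)^2 = 906070201/1327509225*(-1) + 30603024/147501025*(+1) + 12524521/27092025*(+1) + 69696/3010225*(+1) + 3984016/3687525625*(+1) + 42302016/3687525625*(-1) = 0 (each basis 2-blade squares to minus the product of its generators' squares); cross terms between blades sharing an index anticommute and cancel; the commuting (index-disjoint) pairs give grade-4 terms 2*c*c'*(blade product), which cancel blade by blade — e1234: 130517936/737505125 + 22083744/737505125 - 622864/3010225 = 0 — confirming B is simple. So B^2 = 0.
Answer: null-rotation, certificate B^2 = 0. Key observation: B^2 = 0 is a conjugation invariant, so its sign decides the class regardless of the surface form of B.
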